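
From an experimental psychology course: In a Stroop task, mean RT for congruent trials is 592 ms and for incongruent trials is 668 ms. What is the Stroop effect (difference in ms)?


Stroop effect = RT(incongruent) - RT(congruent)
= 668 - 592
= 76 ms


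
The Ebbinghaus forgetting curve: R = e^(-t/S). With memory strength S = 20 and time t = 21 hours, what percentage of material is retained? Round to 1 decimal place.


R = e^(-t/S)
-t/S = -21/20 = -1.05
R = e^(-1.05) = 0.349938
Percentage = 0.349938 * 100
= 35.0


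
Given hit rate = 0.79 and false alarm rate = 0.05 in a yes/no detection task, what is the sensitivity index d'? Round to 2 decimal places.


d' = z(HR) - z(FAR)
z(0.79) = 0.8064
z(0.05) = -1.6449
d' = 0.8064 - -1.6449
= 2.45


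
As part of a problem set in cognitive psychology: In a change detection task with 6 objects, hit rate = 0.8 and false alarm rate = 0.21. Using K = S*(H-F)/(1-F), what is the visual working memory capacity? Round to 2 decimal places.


K = S * (H - F) / (1 - F)
H - F = 0.59
1 - F = 0.79
K = 6 * 0.59 / 0.79
= 4.48


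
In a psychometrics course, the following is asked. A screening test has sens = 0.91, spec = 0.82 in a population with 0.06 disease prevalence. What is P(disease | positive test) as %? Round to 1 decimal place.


PPV = (sens * prev) / (sens * prev + (1-spec) * (1-prev))
Numerator = 0.91 * 0.06 = 0.0546
P(positive and no disease) = (1 - spec) * (1 - prev) = (1 - 0.82) * (1 - 0.06) = 0.1692
Denominator = 0.0546 + 0.1692 = 0.2238
PPV = 0.0546 / 0.2238 = 0.243968
As percentage = 24.4


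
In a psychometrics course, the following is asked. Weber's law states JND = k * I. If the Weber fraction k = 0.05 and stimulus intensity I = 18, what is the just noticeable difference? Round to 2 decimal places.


JND = k * I
JND = 0.05 * 18
= 0.90


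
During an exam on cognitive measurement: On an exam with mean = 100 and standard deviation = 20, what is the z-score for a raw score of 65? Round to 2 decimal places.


z = (X - mu) / sigma
= (65 - 100) / 20
= -35 / 20
= -1.75


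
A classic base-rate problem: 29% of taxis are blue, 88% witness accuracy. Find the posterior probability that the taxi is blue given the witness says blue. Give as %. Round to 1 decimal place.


P(blue | says blue) = P(says blue | blue)*P(blue) / [P(says blue | blue)*P(blue) + P(says blue | not blue)*P(not blue)]
Numerator = 0.88 * 0.29 = 0.2552
False identification = 0.12 * 0.71 = 0.0852
P = 0.2552 / (0.2552 + 0.0852)
= 0.2552 / 0.3404
As percentage = 75.0


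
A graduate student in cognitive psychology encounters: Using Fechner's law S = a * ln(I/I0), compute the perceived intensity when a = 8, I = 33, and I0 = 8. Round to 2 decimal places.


S = 8 * ln(33/8)
I/I0 = 4.125
ln(4.125) = 1.4171
S = 8 * 1.4171
= 11.34


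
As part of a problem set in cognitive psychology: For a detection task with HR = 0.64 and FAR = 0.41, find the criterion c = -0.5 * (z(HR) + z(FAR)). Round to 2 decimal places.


c = -0.5 * (z(HR) + z(FAR))
z(0.64) = 0.3585
z(0.41) = -0.2275
c = -0.5 * (0.3585 + -0.2275)
= -0.5 * 0.131
= -0.07


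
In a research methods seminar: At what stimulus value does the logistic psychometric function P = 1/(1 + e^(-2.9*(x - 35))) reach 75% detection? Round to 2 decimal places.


At P = 0.75: 0.75 = 1/(1 + e^(-k*(x-x0)))
Solving: e^(-k*(x-x0)) = 1/3
x = x0 + ln(3)/k
ln(3) = 1.0986
x = 35 + 1.0986/2.9
= 35 + 0.3788
= 35.38


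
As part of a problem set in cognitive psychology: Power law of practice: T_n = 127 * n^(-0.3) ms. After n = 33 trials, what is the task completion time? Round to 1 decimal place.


T_n = 127 * 33^(-0.3)
33^(-0.3) = 0.350305
T_n = 127 * 0.350305
= 44.5 ms


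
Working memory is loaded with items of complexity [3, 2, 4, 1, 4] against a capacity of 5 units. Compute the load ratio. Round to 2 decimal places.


Total complexity = 3 + 2 + 4 + 1 + 4 = 14
Load = total / capacity = 14 / 5
= 2.80


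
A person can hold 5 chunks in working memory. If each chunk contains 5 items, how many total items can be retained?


Total items = chunks * items_per_chunk
= 5 * 5
= 25


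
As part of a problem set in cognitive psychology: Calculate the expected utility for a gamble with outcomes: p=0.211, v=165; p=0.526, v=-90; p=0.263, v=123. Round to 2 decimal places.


EU = sum(p_i * v_i)
0.211 * 165 = 34.815
0.526 * -90 = -47.34
0.263 * 123 = 32.349
EU = 34.815 + -47.34 + 32.349
= 19.82


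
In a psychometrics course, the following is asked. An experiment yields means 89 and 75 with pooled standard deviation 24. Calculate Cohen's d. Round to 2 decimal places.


Cohen's d = (M1 - M2) / S_pooled
= (89 - 75) / 24
= 14 / 24
= 0.58


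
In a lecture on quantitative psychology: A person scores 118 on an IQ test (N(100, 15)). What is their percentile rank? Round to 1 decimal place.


z = (IQ - mean) / SD
z = (118 - 100) / 15 = 1.2
Percentile = Phi(1.2) * 100
Phi(1.2) = 0.88493
= 88.5


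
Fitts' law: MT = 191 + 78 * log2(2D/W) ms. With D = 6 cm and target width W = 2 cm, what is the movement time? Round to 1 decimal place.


MT = 191 + 78 * log2(2*6/2)
2D/W = 6.0
log2(6.0) = 2.585
MT = 191 + 78 * 2.585
= 392.6 ms


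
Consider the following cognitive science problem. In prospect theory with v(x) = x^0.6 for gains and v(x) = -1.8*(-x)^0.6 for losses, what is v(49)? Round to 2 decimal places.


Since x = 49 >= 0, use v(x) = x^0.6
49^0.6 = 10.3304
v(49) = 10.33


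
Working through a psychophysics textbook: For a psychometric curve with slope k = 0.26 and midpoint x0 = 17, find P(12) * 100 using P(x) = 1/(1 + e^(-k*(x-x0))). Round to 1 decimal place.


P(x) = 1/(1 + e^(-0.26*(12 - 17)))
Exponent = -0.26 * -5 = 1.3
e^(1.3) = 3.669297
P = 1/(1 + 3.669297) = 0.214165
Percentage = 21.4


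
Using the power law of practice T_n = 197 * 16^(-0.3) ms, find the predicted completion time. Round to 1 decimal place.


T_n = 197 * 16^(-0.3)
16^(-0.3) = 0.435275
T_n = 197 * 0.435275
= 85.7 ms


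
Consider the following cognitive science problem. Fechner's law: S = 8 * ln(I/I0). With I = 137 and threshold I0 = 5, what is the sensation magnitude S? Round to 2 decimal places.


S = 8 * ln(137/5)
I/I0 = 27.4
ln(27.4) = 3.3105
S = 8 * 3.3105
= 26.48


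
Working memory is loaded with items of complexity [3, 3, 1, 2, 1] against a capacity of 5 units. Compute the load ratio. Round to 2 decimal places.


Total complexity = 3 + 3 + 1 + 2 + 1 = 10
Load = total / capacity = 10 / 5
= 2.00


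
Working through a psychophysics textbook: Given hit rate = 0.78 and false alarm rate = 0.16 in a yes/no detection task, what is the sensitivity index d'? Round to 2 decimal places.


d' = z(HR) - z(FAR)
z(0.78) = 0.7722
z(0.16) = -0.9945
d' = 0.7722 - -0.9945
= 1.77


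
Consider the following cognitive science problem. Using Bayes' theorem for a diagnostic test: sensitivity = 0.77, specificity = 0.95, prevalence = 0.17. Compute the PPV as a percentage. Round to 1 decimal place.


PPV = (sens * prev) / (sens * prev + (1-spec) * (1-prev))
Numerator = 0.77 * 0.17 = 0.1309
P(positive and no disease) = (1 - spec) * (1 - prev) = (1 - 0.95) * (1 - 0.17) = 0.0415
Denominator = 0.1309 + 0.0415 = 0.1724
PPV = 0.1309 / 0.1724 = 0.759281
As percentage = 75.9


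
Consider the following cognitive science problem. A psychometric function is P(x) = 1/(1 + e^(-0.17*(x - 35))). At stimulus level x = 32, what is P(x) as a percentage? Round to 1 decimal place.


P(x) = 1/(1 + e^(-0.17*(32 - 35)))
Exponent = -0.17 * -3 = 0.51
e^(0.51) = 1.665291
P = 1/(1 + 1.665291) = 0.375194
Percentage = 37.5


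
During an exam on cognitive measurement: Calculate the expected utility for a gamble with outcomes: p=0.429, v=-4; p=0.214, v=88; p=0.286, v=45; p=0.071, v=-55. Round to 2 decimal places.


EU = sum(p_i * v_i)
0.429 * -4 = -1.716
0.214 * 88 = 18.832
0.286 * 45 = 12.87
0.071 * -55 = -3.905
EU = -1.716 + 18.832 + 12.87 + -3.905
= 26.08


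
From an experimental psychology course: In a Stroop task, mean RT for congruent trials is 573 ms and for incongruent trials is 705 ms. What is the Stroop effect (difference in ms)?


Stroop effect = RT(incongruent) - RT(congruent)
= 705 - 573
= 132 ms


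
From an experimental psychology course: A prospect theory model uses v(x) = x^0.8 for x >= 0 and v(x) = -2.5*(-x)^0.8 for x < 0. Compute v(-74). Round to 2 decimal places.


Since x = -74 < 0, use v(x) = -lambda*(-x)^alpha
(-x) = 74
74^0.8 = 31.2885
v(-74) = -2.5 * 31.2885
= -78.22


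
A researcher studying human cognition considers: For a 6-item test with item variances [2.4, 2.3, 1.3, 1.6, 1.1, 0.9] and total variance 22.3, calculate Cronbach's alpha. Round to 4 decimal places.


alpha = (k/(k-1)) * (1 - sum(s_i^2)/s_total^2)
sum(item variances) = 9.6
k/(k-1) = 6/5 = 1.2
1 - 9.6/22.3 = 1 - 0.430493 = 0.569507
alpha = 1.2 * 0.569507
= 0.6834


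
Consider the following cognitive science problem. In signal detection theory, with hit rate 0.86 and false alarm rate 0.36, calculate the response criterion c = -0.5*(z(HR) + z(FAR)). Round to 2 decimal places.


c = -0.5 * (z(HR) + z(FAR))
z(0.86) = 1.0803
z(0.36) = -0.3585
c = -0.5 * (1.0803 + -0.3585)
= -0.5 * 0.7218
= -0.36


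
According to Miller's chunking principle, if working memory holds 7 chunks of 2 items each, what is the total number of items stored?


Total items = chunks * items_per_chunk
= 7 * 2
= 14


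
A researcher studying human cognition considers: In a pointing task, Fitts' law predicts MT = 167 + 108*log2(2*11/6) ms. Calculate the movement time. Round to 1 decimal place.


MT = 167 + 108 * log2(2*11/6)
2D/W = 3.666667
log2(3.666667) = 1.8745
MT = 167 + 108 * 1.8745
= 369.4 ms


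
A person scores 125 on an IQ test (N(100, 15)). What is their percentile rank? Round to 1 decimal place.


z = (IQ - mean) / SD
z = (125 - 100) / 15 = 1.6667
Percentile = Phi(1.6667) * 100
Phi(1.6667) = 0.952213
= 95.2


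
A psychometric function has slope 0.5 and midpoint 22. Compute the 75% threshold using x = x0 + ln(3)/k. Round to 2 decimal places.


At P = 0.75: 0.75 = 1/(1 + e^(-k*(x-x0)))
Solving: e^(-k*(x-x0)) = 1/3
x = x0 + ln(3)/k
ln(3) = 1.0986
x = 22 + 1.0986/0.5
= 22 + 2.1972
= 24.20


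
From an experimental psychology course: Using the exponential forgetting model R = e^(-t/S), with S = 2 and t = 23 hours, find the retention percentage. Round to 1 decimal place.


R = e^(-t/S)
-t/S = -23/2 = -11.5
R = e^(-11.5) = 1e-05
Percentage = 1e-05 * 100
= 0.0


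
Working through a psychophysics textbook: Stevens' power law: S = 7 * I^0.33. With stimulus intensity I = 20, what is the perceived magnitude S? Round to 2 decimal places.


S = 7 * 20^0.33
20^0.33 = 2.6874
S = 7 * 2.6874
= 18.81


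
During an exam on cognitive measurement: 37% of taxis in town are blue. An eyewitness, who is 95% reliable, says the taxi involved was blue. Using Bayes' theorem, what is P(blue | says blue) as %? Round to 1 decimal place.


P(blue | says blue) = P(says blue | blue)*P(blue) / [P(says blue | blue)*P(blue) + P(says blue | not blue)*P(not blue)]
Numerator = 0.95 * 0.37 = 0.3515
False identification = 0.05 * 0.63 = 0.0315
P = 0.3515 / (0.3515 + 0.0315)
= 0.3515 / 0.383
As percentage = 91.8


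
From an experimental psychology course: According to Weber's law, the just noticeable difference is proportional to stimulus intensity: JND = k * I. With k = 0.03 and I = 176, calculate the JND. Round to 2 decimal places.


JND = k * I
JND = 0.03 * 176
= 5.28


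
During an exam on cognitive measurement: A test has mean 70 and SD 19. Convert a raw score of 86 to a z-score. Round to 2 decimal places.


z = (X - mu) / sigma
= (86 - 70) / 19
= 16 / 19
= 0.84


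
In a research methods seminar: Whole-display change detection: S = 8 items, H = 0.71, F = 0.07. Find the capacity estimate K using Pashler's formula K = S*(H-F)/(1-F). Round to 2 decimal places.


K = S * (H - F) / (1 - F)
H - F = 0.64
1 - F = 0.93
K = 8 * 0.64 / 0.93
= 5.51


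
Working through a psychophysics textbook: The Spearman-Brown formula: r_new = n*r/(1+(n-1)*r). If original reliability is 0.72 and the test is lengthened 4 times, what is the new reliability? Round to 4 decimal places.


r_new = n*r / (1 + (n-1)*r)
Numerator = 4 * 0.72 = 2.88
Denominator = 1 + 3 * 0.72 = 3.16
r_new = 2.88 / 3.16
= 0.9114


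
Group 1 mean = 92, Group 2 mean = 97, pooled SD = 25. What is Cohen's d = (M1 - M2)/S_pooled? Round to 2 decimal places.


Cohen's d = (M1 - M2) / S_pooled
= (92 - 97) / 25
= -5 / 25
= -0.20


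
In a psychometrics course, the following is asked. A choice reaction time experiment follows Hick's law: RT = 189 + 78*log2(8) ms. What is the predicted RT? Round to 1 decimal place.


RT = 189 + 78 * log2(8)
log2(8) = 3.0
RT = 189 + 78 * 3.0
= 189 + 234.0
= 423.0 ms


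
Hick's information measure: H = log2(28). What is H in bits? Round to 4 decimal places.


H = log2(n)
H = log2(28)
= 4.8074


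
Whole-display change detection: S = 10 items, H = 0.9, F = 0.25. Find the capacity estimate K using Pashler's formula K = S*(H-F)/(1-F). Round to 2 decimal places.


K = S * (H - F) / (1 - F)
H - F = 0.65
1 - F = 0.75
K = 10 * 0.65 / 0.75
= 8.67


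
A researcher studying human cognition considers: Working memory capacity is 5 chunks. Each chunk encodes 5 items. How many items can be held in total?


Total items = chunks * items_per_chunk
= 5 * 5
= 25


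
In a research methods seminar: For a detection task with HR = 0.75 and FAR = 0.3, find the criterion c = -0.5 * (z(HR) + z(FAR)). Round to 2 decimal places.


c = -0.5 * (z(HR) + z(FAR))
z(0.75) = 0.6745
z(0.3) = -0.5244
c = -0.5 * (0.6745 + -0.5244)
= -0.5 * 0.1501
= -0.08


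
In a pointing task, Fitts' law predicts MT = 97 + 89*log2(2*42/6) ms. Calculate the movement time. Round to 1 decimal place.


MT = 97 + 89 * log2(2*42/6)
2D/W = 14.0
log2(14.0) = 3.8074
MT = 97 + 89 * 3.8074
= 435.9 ms


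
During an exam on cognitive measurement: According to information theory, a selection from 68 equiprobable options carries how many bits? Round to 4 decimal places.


H = log2(n)
H = log2(68)
= 6.0875


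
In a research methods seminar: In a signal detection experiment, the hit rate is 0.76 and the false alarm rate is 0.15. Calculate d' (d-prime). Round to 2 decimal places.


d' = z(HR) - z(FAR)
z(0.76) = 0.7063
z(0.15) = -1.0364
d' = 0.7063 - -1.0364
= 1.74


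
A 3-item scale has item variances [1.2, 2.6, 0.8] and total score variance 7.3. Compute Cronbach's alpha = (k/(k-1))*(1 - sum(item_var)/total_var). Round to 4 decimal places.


alpha = (k/(k-1)) * (1 - sum(s_i^2)/s_total^2)
sum(item variances) = 4.6
k/(k-1) = 3/2 = 1.5
1 - 4.6/7.3 = 1 - 0.630137 = 0.369863
alpha = 1.5 * 0.369863
= 0.5548


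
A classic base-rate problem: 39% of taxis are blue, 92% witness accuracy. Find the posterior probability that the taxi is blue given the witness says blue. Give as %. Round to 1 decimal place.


P(blue | says blue) = P(says blue | blue)*P(blue) / [P(says blue | blue)*P(blue) + P(says blue | not blue)*P(not blue)]
Numerator = 0.92 * 0.39 = 0.3588
False identification = 0.08 * 0.61 = 0.0488
P = 0.3588 / (0.3588 + 0.0488)
= 0.3588 / 0.4076
As percentage = 88.0


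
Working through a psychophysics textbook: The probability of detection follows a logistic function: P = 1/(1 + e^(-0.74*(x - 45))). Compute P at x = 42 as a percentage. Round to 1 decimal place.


P(x) = 1/(1 + e^(-0.74*(42 - 45)))
Exponent = -0.74 * -3 = 2.22
e^(2.22) = 9.207331
P = 1/(1 + 9.207331) = 0.097969
Percentage = 9.8


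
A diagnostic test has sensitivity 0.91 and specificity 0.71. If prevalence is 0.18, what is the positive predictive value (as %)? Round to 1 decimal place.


PPV = (sens * prev) / (sens * prev + (1-spec) * (1-prev))
Numerator = 0.91 * 0.18 = 0.1638
P(positive and no disease) = (1 - spec) * (1 - prev) = (1 - 0.71) * (1 - 0.18) = 0.2378
Denominator = 0.1638 + 0.2378 = 0.4016
PPV = 0.1638 / 0.4016 = 0.407869
As percentage = 40.8


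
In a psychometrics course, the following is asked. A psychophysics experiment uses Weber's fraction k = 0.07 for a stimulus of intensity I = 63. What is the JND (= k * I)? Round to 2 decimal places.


JND = k * I
JND = 0.07 * 63
= 4.41


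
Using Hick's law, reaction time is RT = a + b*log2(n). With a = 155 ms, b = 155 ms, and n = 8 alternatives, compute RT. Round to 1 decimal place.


RT = 155 + 155 * log2(8)
log2(8) = 3.0
RT = 155 + 155 * 3.0
= 155 + 465.0
= 620.0 ms


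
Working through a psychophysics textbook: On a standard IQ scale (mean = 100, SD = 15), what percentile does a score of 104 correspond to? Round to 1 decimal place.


z = (IQ - mean) / SD
z = (104 - 100) / 15 = 0.2667
Percentile = Phi(0.2667) * 100
Phi(0.2667) = 0.60515
= 60.5


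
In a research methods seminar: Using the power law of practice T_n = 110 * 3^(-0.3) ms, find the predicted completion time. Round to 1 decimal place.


T_n = 110 * 3^(-0.3)
3^(-0.3) = 0.719223
T_n = 110 * 0.719223
= 79.1 ms


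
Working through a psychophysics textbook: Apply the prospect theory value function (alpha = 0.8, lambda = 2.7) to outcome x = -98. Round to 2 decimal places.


Since x = -98 < 0, use v(x) = -lambda*(-x)^alpha
(-x) = 98
98^0.8 = 39.1725
v(-98) = -2.7 * 39.1725
= -105.77


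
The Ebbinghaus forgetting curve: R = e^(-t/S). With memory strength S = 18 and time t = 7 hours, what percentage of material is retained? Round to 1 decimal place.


R = e^(-t/S)
-t/S = -7/18 = -0.388889
R = e^(-0.388889) = 0.67781
Percentage = 0.67781 * 100
= 67.8


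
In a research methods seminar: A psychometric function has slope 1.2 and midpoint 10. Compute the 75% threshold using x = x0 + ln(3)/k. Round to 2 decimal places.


At P = 0.75: 0.75 = 1/(1 + e^(-k*(x-x0)))
Solving: e^(-k*(x-x0)) = 1/3
x = x0 + ln(3)/k
ln(3) = 1.0986
x = 10 + 1.0986/1.2
= 10 + 0.9155
= 10.92


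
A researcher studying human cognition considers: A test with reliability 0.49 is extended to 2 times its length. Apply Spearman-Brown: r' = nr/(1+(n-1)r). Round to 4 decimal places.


r_new = n*r / (1 + (n-1)*r)
Numerator = 2 * 0.49 = 0.98
Denominator = 1 + 1 * 0.49 = 1.49
r_new = 0.98 / 1.49
= 0.6577


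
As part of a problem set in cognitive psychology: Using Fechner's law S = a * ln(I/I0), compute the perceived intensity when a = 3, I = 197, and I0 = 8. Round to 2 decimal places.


S = 3 * ln(197/8)
I/I0 = 24.625
ln(24.625) = 3.2038
S = 3 * 3.2038
= 9.61


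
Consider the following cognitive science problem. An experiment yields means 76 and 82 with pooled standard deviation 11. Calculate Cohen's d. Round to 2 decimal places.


Cohen's d = (M1 - M2) / S_pooled
= (76 - 82) / 11
= -6 / 11
= -0.55


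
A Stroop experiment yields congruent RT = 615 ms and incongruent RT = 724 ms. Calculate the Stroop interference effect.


Stroop effect = RT(incongruent) - RT(congruent)
= 724 - 615
= 109 ms


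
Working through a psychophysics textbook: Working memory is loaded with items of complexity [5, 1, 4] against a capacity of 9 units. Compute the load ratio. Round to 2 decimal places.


Total complexity = 5 + 1 + 4 = 10
Load = total / capacity = 10 / 9
= 1.11


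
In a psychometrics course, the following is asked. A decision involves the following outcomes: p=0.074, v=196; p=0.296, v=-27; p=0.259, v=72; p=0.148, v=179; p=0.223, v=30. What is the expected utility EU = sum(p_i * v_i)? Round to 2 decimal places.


EU = sum(p_i * v_i)
0.074 * 196 = 14.504
0.296 * -27 = -7.992
0.259 * 72 = 18.648
0.148 * 179 = 26.492
0.223 * 30 = 6.69
EU = 14.504 + -7.992 + 18.648 + 26.492 + 6.69
= 58.34


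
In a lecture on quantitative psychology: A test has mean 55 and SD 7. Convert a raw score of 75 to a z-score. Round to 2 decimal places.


z = (X - mu) / sigma
= (75 - 55) / 7
= 20 / 7
= 2.86


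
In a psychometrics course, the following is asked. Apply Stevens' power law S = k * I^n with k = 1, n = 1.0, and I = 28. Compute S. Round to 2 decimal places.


S = 1 * 28^1.0
28^1.0 = 28.0
S = 1 * 28.0
= 28.00


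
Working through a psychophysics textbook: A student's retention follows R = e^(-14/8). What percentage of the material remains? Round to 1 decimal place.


R = e^(-t/S)
-t/S = -14/8 = -1.75
R = e^(-1.75) = 0.173774
Percentage = 0.173774 * 100
= 17.4


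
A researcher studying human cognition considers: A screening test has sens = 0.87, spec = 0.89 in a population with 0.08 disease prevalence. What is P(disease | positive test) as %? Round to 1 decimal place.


PPV = (sens * prev) / (sens * prev + (1-spec) * (1-prev))
Numerator = 0.87 * 0.08 = 0.0696
P(positive and no disease) = (1 - spec) * (1 - prev) = (1 - 0.89) * (1 - 0.08) = 0.1012
Denominator = 0.0696 + 0.1012 = 0.1708
PPV = 0.0696 / 0.1708 = 0.407494
As percentage = 40.7


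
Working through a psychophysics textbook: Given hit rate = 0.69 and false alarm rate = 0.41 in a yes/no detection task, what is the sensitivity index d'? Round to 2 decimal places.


d' = z(HR) - z(FAR)
z(0.69) = 0.4959
z(0.41) = -0.2275
d' = 0.4959 - -0.2275
= 0.72


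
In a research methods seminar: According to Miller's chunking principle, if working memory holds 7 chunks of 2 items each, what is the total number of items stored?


Total items = chunks * items_per_chunk
= 7 * 2
= 14


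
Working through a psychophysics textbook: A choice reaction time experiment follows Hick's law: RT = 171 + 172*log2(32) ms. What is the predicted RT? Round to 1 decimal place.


RT = 171 + 172 * log2(32)
log2(32) = 5.0
RT = 171 + 172 * 5.0
= 171 + 860.0
= 1031.0 ms


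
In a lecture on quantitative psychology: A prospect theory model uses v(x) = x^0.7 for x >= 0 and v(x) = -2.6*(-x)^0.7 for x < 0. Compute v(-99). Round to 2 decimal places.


Since x = -99 < 0, use v(x) = -lambda*(-x)^alpha
(-x) = 99
99^0.7 = 24.9428
v(-99) = -2.6 * 24.9428
= -64.85


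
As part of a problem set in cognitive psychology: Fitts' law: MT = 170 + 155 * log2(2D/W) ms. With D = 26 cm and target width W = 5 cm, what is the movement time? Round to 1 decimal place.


MT = 170 + 155 * log2(2*26/5)
2D/W = 10.4
log2(10.4) = 3.3785
MT = 170 + 155 * 3.3785
= 693.7 ms


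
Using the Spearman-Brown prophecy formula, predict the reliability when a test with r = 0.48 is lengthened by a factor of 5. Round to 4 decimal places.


r_new = n*r / (1 + (n-1)*r)
Numerator = 5 * 0.48 = 2.4
Denominator = 1 + 4 * 0.48 = 2.92
r_new = 2.4 / 2.92
= 0.8219


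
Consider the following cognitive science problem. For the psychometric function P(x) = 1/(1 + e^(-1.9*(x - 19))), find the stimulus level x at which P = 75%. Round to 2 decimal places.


At P = 0.75: 0.75 = 1/(1 + e^(-k*(x-x0)))
Solving: e^(-k*(x-x0)) = 1/3
x = x0 + ln(3)/k
ln(3) = 1.0986
x = 19 + 1.0986/1.9
= 19 + 0.5782
= 19.58


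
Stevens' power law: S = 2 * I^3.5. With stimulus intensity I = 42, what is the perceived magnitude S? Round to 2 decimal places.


S = 2 * 42^3.5
42^3.5 = 480145.1169
S = 2 * 480145.1169
= 960290.23


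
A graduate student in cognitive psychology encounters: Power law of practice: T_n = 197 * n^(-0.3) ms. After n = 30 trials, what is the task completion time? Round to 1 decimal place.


T_n = 197 * 30^(-0.3)
30^(-0.3) = 0.360465
T_n = 197 * 0.360465
= 71.0 ms


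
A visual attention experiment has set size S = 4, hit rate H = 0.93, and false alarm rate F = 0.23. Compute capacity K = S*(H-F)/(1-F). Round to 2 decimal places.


K = S * (H - F) / (1 - F)
H - F = 0.7
1 - F = 0.77
K = 4 * 0.7 / 0.77
= 3.64


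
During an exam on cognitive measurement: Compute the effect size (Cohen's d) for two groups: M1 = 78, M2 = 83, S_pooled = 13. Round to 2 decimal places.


Cohen's d = (M1 - M2) / S_pooled
= (78 - 83) / 13
= -5 / 13
= -0.38


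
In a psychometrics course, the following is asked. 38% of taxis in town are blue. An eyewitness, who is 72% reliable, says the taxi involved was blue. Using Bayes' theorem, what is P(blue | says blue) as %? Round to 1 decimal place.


P(blue | says blue) = P(says blue | blue)*P(blue) / [P(says blue | blue)*P(blue) + P(says blue | not blue)*P(not blue)]
Numerator = 0.72 * 0.38 = 0.2736
False identification = 0.28 * 0.62 = 0.1736
P = 0.2736 / (0.2736 + 0.1736)
= 0.2736 / 0.4472
As percentage = 61.2


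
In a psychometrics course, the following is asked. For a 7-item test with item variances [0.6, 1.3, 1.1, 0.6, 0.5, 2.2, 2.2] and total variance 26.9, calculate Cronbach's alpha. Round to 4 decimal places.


alpha = (k/(k-1)) * (1 - sum(s_i^2)/s_total^2)
sum(item variances) = 8.5
k/(k-1) = 7/6 = 1.166667
1 - 8.5/26.9 = 1 - 0.315985 = 0.684015
alpha = 1.166667 * 0.684015
= 0.7980


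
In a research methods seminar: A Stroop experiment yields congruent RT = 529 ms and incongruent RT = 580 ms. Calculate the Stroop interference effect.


Stroop effect = RT(incongruent) - RT(congruent)
= 580 - 529
= 51 ms


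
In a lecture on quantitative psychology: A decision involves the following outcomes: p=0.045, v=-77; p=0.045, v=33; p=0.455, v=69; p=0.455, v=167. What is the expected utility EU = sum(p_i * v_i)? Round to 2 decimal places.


EU = sum(p_i * v_i)
0.045 * -77 = -3.465
0.045 * 33 = 1.485
0.455 * 69 = 31.395
0.455 * 167 = 75.985
EU = -3.465 + 1.485 + 31.395 + 75.985
= 105.40


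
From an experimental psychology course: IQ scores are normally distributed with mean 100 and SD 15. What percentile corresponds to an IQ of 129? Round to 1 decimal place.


z = (IQ - mean) / SD
z = (129 - 100) / 15 = 1.9333
Percentile = Phi(1.9333) * 100
Phi(1.9333) = 0.9734
= 97.3


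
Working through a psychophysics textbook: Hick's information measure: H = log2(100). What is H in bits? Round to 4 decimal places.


H = log2(n)
H = log2(100)
= 6.6439


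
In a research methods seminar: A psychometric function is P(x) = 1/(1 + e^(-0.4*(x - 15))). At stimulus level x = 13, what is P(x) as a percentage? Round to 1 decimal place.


P(x) = 1/(1 + e^(-0.4*(13 - 15)))
Exponent = -0.4 * -2 = 0.8
e^(0.8) = 2.225541
P = 1/(1 + 2.225541) = 0.310026
Percentage = 31.0


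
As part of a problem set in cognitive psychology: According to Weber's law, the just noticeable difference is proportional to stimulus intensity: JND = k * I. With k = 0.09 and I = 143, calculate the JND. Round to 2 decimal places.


JND = k * I
JND = 0.09 * 143
= 12.87


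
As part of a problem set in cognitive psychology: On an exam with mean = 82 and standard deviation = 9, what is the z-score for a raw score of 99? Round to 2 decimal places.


z = (X - mu) / sigma
= (99 - 82) / 9
= 17 / 9
= 1.89


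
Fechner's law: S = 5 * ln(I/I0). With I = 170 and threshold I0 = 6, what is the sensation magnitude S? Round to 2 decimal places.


S = 5 * ln(170/6)
I/I0 = 28.333333
ln(28.333333) = 3.344
S = 5 * 3.344
= 16.72


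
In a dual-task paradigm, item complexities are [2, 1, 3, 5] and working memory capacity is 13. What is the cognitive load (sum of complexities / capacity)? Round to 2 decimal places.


Total complexity = 2 + 1 + 3 + 5 = 11
Load = total / capacity = 11 / 13
= 0.85


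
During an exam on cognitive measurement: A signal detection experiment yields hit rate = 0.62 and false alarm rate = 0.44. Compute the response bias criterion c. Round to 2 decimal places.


c = -0.5 * (z(HR) + z(FAR))
z(0.62) = 0.3055
z(0.44) = -0.151
c = -0.5 * (0.3055 + -0.151)
= -0.5 * 0.1545
= -0.08


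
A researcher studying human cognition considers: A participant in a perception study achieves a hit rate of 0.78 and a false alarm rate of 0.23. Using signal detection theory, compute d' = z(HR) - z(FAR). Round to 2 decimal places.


d' = z(HR) - z(FAR)
z(0.78) = 0.7722
z(0.23) = -0.7388
d' = 0.7722 - -0.7388
= 1.51


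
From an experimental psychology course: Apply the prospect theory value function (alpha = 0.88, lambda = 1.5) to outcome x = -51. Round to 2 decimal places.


Since x = -51 < 0, use v(x) = -lambda*(-x)^alpha
(-x) = 51
51^0.88 = 31.8172
v(-51) = -1.5 * 31.8172
= -47.73


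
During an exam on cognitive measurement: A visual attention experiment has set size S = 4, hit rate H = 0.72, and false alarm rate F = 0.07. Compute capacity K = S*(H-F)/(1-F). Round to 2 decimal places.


K = S * (H - F) / (1 - F)
H - F = 0.65
1 - F = 0.93
K = 4 * 0.65 / 0.93
= 2.80


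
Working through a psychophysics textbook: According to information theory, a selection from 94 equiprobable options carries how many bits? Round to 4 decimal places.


H = log2(n)
H = log2(94)
= 6.5546


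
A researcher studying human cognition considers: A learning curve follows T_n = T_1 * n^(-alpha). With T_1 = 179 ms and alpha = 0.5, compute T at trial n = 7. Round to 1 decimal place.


T_n = 179 * 7^(-0.5)
7^(-0.5) = 0.377964
T_n = 179 * 0.377964
= 67.7 ms


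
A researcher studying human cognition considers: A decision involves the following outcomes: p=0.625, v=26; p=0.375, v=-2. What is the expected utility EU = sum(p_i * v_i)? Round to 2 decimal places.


EU = sum(p_i * v_i)
0.625 * 26 = 16.25
0.375 * -2 = -0.75
EU = 16.25 + -0.75
= 15.50


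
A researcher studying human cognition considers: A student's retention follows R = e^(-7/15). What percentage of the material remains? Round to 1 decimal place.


R = e^(-t/S)
-t/S = -7/15 = -0.466667
R = e^(-0.466667) = 0.627089
Percentage = 0.627089 * 100
= 62.7


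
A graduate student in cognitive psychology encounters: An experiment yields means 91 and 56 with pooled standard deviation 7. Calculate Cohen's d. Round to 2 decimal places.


Cohen's d = (M1 - M2) / S_pooled
= (91 - 56) / 7
= 35 / 7
= 5.00


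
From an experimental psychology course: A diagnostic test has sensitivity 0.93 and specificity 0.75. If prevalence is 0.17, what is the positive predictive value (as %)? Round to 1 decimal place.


PPV = (sens * prev) / (sens * prev + (1-spec) * (1-prev))
Numerator = 0.93 * 0.17 = 0.1581
P(positive and no disease) = (1 - spec) * (1 - prev) = (1 - 0.75) * (1 - 0.17) = 0.2075
Denominator = 0.1581 + 0.2075 = 0.3656
PPV = 0.1581 / 0.3656 = 0.43244
As percentage = 43.2


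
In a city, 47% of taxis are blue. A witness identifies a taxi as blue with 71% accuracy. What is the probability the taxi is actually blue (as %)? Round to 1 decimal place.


P(blue | says blue) = P(says blue | blue)*P(blue) / [P(says blue | blue)*P(blue) + P(says blue | not blue)*P(not blue)]
Numerator = 0.71 * 0.47 = 0.3337
False identification = 0.29 * 0.53 = 0.1537
P = 0.3337 / (0.3337 + 0.1537)
= 0.3337 / 0.4874
As percentage = 68.5


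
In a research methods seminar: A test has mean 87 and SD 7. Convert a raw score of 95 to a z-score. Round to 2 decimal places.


z = (X - mu) / sigma
= (95 - 87) / 7
= 8 / 7
= 1.14


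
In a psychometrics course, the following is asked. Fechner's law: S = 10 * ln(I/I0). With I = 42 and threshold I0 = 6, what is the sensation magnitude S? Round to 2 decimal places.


S = 10 * ln(42/6)
I/I0 = 7.0
ln(7.0) = 1.9459
S = 10 * 1.9459
= 19.46


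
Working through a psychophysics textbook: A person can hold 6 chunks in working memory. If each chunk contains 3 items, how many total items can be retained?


Total items = chunks * items_per_chunk
= 6 * 3
= 18


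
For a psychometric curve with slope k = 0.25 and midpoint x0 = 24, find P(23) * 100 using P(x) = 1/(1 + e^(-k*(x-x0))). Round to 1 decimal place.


P(x) = 1/(1 + e^(-0.25*(23 - 24)))
Exponent = -0.25 * -1 = 0.25
e^(0.25) = 1.284025
P = 1/(1 + 1.284025) = 0.437824
Percentage = 43.8


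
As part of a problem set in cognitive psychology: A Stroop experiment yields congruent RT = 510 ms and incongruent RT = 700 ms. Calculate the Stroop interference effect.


Stroop effect = RT(incongruent) - RT(congruent)
= 700 - 510
= 190 ms


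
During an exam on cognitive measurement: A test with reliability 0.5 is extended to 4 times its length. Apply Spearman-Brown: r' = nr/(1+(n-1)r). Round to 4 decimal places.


r_new = n*r / (1 + (n-1)*r)
Numerator = 4 * 0.5 = 2.0
Denominator = 1 + 3 * 0.5 = 2.5
r_new = 2.0 / 2.5
= 0.8000


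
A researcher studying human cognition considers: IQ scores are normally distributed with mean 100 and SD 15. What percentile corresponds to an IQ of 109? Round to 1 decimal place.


z = (IQ - mean) / SD
z = (109 - 100) / 15 = 0.6
Percentile = Phi(0.6) * 100
Phi(0.6) = 0.725747
= 72.6


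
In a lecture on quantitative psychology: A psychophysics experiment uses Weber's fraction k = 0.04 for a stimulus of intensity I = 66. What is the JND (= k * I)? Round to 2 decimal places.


JND = k * I
JND = 0.04 * 66
= 2.64


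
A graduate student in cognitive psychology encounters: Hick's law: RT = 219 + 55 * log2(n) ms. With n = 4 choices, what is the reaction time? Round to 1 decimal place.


RT = 219 + 55 * log2(4)
log2(4) = 2.0
RT = 219 + 55 * 2.0
= 219 + 110.0
= 329.0 ms


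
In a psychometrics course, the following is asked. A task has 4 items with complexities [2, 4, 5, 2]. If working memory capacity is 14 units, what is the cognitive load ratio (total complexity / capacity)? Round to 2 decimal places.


Total complexity = 2 + 4 + 5 + 2 = 13
Load = total / capacity = 13 / 14
= 0.93


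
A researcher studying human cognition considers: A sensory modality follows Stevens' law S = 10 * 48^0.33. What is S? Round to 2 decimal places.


S = 10 * 48^0.33
48^0.33 = 3.5876
S = 10 * 3.5876
= 35.88


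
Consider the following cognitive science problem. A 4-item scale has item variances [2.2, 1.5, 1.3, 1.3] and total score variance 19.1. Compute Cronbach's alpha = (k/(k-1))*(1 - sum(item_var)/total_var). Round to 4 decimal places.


alpha = (k/(k-1)) * (1 - sum(s_i^2)/s_total^2)
sum(item variances) = 6.3
k/(k-1) = 4/3 = 1.333333
1 - 6.3/19.1 = 1 - 0.329843 = 0.670157
alpha = 1.333333 * 0.670157
= 0.8935


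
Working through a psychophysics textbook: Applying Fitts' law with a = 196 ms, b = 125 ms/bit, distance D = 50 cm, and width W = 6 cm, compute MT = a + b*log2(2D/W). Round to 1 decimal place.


MT = 196 + 125 * log2(2*50/6)
2D/W = 16.666667
log2(16.666667) = 4.0589
MT = 196 + 125 * 4.0589
= 703.4 ms


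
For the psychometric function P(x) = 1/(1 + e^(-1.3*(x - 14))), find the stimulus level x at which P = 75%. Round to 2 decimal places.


At P = 0.75: 0.75 = 1/(1 + e^(-k*(x-x0)))
Solving: e^(-k*(x-x0)) = 1/3
x = x0 + ln(3)/k
ln(3) = 1.0986
x = 14 + 1.0986/1.3
= 14 + 0.8451
= 14.85


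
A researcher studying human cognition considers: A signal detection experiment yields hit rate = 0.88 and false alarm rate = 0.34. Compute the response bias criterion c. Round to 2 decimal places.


c = -0.5 * (z(HR) + z(FAR))
z(0.88) = 1.175
z(0.34) = -0.4125
c = -0.5 * (1.175 + -0.4125)
= -0.5 * 0.7625
= -0.38


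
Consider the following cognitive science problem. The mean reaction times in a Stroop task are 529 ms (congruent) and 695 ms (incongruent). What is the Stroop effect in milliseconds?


Stroop effect = RT(incongruent) - RT(congruent)
= 695 - 529
= 166 ms


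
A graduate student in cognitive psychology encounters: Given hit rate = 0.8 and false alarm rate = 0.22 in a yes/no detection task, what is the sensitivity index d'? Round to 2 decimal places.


d' = z(HR) - z(FAR)
z(0.8) = 0.8416
z(0.22) = -0.7722
d' = 0.8416 - -0.7722
= 1.61


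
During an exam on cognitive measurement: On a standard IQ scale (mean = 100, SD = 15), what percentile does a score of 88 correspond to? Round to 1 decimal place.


z = (IQ - mean) / SD
z = (88 - 100) / 15 = -0.8
Percentile = Phi(-0.8) * 100
Phi(-0.8) = 0.211855
= 21.2


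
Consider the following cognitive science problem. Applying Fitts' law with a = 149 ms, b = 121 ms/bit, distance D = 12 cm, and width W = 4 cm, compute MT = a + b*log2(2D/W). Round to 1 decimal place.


MT = 149 + 121 * log2(2*12/4)
2D/W = 6.0
log2(6.0) = 2.585
MT = 149 + 121 * 2.585
= 461.8 ms


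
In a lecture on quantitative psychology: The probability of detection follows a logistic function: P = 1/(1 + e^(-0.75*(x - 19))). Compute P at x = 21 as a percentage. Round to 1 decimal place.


P(x) = 1/(1 + e^(-0.75*(21 - 19)))
Exponent = -0.75 * 2 = -1.5
e^(-1.5) = 0.22313
P = 1/(1 + 0.22313) = 0.817575
Percentage = 81.8


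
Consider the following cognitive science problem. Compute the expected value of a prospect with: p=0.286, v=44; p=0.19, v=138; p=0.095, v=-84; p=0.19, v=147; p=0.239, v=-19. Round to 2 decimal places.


EU = sum(p_i * v_i)
0.286 * 44 = 12.584
0.19 * 138 = 26.22
0.095 * -84 = -7.98
0.19 * 147 = 27.93
0.239 * -19 = -4.541
EU = 12.584 + 26.22 + -7.98 + 27.93 + -4.541
= 54.21


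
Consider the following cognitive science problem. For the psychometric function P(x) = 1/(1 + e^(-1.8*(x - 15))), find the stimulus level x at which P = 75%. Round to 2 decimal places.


At P = 0.75: 0.75 = 1/(1 + e^(-k*(x-x0)))
Solving: e^(-k*(x-x0)) = 1/3
x = x0 + ln(3)/k
ln(3) = 1.0986
x = 15 + 1.0986/1.8
= 15 + 0.6103
= 15.61


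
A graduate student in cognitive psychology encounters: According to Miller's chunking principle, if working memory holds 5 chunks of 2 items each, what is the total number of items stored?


Total items = chunks * items_per_chunk
= 5 * 2
= 10


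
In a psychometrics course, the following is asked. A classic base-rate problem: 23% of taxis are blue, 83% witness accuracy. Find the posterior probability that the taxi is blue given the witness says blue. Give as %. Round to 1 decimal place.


P(blue | says blue) = P(says blue | blue)*P(blue) / [P(says blue | blue)*P(blue) + P(says blue | not blue)*P(not blue)]
Numerator = 0.83 * 0.23 = 0.1909
False identification = 0.17 * 0.77 = 0.1309
P = 0.1909 / (0.1909 + 0.1309)
= 0.1909 / 0.3218
As percentage = 59.3


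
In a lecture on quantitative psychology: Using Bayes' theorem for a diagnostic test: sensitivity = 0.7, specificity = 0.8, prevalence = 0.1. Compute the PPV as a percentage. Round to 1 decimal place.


PPV = (sens * prev) / (sens * prev + (1-spec) * (1-prev))
Numerator = 0.7 * 0.1 = 0.07
P(positive and no disease) = (1 - spec) * (1 - prev) = (1 - 0.8) * (1 - 0.1) = 0.18
Denominator = 0.07 + 0.18 = 0.25
PPV = 0.07 / 0.25 = 0.28
As percentage = 28.0


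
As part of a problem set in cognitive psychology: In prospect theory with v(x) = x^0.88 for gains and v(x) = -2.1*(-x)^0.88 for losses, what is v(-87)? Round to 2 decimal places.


Since x = -87 < 0, use v(x) = -lambda*(-x)^alpha
(-x) = 87
87^0.88 = 50.9069
v(-87) = -2.1 * 50.9069
= -106.90


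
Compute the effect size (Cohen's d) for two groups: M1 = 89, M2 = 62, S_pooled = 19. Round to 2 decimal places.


Cohen's d = (M1 - M2) / S_pooled
= (89 - 62) / 19
= 27 / 19
= 1.42


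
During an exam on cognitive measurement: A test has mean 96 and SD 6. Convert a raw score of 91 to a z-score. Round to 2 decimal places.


z = (X - mu) / sigma
= (91 - 96) / 6
= -5 / 6
= -0.83


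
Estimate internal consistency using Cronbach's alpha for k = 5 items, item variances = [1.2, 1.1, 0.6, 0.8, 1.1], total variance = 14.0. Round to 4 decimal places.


alpha = (k/(k-1)) * (1 - sum(s_i^2)/s_total^2)
sum(item variances) = 4.8
k/(k-1) = 5/4 = 1.25
1 - 4.8/14.0 = 1 - 0.342857 = 0.657143
alpha = 1.25 * 0.657143
= 0.8214


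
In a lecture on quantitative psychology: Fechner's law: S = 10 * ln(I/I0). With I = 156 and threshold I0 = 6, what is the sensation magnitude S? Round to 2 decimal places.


S = 10 * ln(156/6)
I/I0 = 26.0
ln(26.0) = 3.2581
S = 10 * 3.2581
= 32.58


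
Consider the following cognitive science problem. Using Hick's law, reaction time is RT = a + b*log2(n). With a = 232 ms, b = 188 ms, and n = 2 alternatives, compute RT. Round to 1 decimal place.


RT = 232 + 188 * log2(2)
log2(2) = 1.0
RT = 232 + 188 * 1.0
= 232 + 188.0
= 420.0 ms


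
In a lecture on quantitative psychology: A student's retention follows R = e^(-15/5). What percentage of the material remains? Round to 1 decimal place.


R = e^(-t/S)
-t/S = -15/5 = -3.0
R = e^(-3.0) = 0.049787
Percentage = 0.049787 * 100
= 5.0
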